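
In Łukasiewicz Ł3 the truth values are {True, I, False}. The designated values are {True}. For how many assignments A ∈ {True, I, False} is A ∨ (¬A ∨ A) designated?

2

A=True: True ✓
A=I: I ·
A=False: True ✓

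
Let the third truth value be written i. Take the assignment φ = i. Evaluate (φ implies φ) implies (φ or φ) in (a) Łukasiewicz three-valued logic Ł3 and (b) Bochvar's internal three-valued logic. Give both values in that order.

In Łukasiewicz three-valued logic Ł3: φ implies φ = i implies i = T  [min(1, 1−½+½)]
φ or φ = i or i = i
(φ implies φ) implies (φ or φ) = T implies i = i
In Bochvar's internal three-valued logic: φ implies φ = i implies i = i  [any arg is the third value ⇒ result is the third value]
φ or φ = i or i = i
(φ implies φ) implies (φ or φ) = i implies i = i

i; i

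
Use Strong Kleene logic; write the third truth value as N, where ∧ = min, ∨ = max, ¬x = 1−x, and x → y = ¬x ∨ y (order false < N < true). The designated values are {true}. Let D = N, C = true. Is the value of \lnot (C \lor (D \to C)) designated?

D \to C = N \to true = true  [\lnot N \lor true]
C \lor (D \to C) = true \lor true = true
\lnot (C \lor (D \to C)) = \lnot true = false
false ∉ {true}.

No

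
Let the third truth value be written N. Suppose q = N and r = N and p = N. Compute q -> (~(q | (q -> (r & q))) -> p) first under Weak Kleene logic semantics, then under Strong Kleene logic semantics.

In Weak Kleene logic: r & q = N & N = N
q -> (r & q) = N -> N = N  [any arg is the third value ⇒ result is the third value]
q | (q -> (r & q)) = N | N = N
~(q | (q -> (r & q))) = ~N = N
~(q | (q -> (r & q))) -> p = N -> N = N
q -> (~(q | (q -> (r & q))) -> p) = N -> N = N
In Strong Kleene logic: r & q = N & N = N
q -> (r & q) = N -> N = N
q | (q -> (r & q)) = N | N = N
~(q | (q -> (r & q))) = ~N = N
~(q | (q -> (r & q))) -> p = N -> N = N
q -> (~(q | (q -> (r & q))) -> p) = N -> N = N

N; N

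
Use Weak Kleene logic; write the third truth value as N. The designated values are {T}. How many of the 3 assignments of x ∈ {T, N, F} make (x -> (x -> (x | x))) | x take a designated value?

x=T: T ✓
x=N: N ·
x=F: T ✓

2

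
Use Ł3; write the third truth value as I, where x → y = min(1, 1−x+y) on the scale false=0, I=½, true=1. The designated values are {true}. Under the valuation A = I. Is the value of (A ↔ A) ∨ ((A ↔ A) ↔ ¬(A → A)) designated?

A ↔ A = I ↔ I = true  [1 − |½−½|]
A ↔ A = I ↔ I = true
A → A = I → I = true
¬(A → A) = ¬true = false
(A ↔ A) ↔ ¬(A → A) = true ↔ false = false
(A ↔ A) ∨ ((A ↔ A) ↔ ¬(A → A)) = true ∨ false = true
true ∈ {true}.

Yes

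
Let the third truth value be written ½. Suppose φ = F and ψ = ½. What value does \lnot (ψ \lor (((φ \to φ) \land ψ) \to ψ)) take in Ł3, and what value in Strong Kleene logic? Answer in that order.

In Ł3: φ \to φ = F \to F = T
(φ \to φ) \land ψ = T \land ½ = ½
((φ \to φ) \land ψ) \to ψ = ½ \to ½ = T
ψ \lor (((φ \to φ) \land ψ) \to ψ) = ½ \lor T = T
\lnot (ψ \lor (((φ \to φ) \land ψ) \to ψ)) = \lnot T = F
In Strong Kleene logic: φ \to φ = F \to F = T
(φ \to φ) \land ψ = T \land ½ = ½
((φ \to φ) \land ψ) \to ψ = ½ \to ½ = ½  [\lnot ½ \lor ½]
ψ \lor (((φ \to φ) \land ψ) \to ψ) = ½ \lor ½ = ½
\lnot (ψ \lor (((φ \to φ) \land ψ) \to ψ)) = \lnot ½ = ½
They differ because Ł3 and Strong Kleene logic treat ½ differently under implication.

F; ½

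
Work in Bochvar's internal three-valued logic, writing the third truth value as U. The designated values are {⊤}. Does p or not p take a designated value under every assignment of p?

Countermodel: p=U gives U, which is not designated.

No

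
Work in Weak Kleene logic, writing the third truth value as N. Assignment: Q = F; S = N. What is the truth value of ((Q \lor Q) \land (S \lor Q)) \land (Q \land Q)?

Q \lor Q = F \lor F = F
S \lor Q = N \lor F = N
(Q \lor Q) \land (S \lor Q) = F \land N = N
Q \land Q = F \land F = F
((Q \lor Q) \land (S \lor Q)) \land (Q \land Q) = N \land F = N

N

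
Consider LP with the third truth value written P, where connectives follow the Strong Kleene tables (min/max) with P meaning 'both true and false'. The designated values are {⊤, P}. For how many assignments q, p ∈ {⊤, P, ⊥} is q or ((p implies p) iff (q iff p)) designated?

Of the 9 assignments, 8 give a value in {⊤, P}.

8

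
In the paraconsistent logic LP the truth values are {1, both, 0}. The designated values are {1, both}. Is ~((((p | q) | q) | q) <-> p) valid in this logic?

No

Countermodel: p=1, q=1 gives 0, which is not designated.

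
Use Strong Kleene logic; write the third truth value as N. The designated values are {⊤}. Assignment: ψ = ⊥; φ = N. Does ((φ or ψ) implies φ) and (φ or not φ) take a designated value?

φ or ψ = N or ⊥ = N
(φ or ψ) implies φ = N implies N = N  [not N or N]
not φ = not N = N
φ or not φ = N or N = N
((φ or ψ) implies φ) and (φ or not φ) = N and N = N
N ∉ {⊤}.

No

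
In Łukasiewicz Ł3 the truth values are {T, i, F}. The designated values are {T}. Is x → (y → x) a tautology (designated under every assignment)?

Every assignment of x, y over {T, i, F} gives a value in {T}.
In particular, with x=i, y=i: x → (y → x) = T.

Yes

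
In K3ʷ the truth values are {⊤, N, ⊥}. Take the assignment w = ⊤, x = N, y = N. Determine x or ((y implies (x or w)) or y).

x or w = N or ⊤ = N
y implies (x or w) = N implies N = N  [any arg is the third value ⇒ result is the third value]
(y implies (x or w)) or y = N or N = N
x or ((y implies (x or w)) or y) = N or N = N

N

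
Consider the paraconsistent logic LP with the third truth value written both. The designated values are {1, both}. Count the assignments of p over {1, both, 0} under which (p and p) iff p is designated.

3

p=1: 1 ✓
p=both: both ✓
p=0: 1 ✓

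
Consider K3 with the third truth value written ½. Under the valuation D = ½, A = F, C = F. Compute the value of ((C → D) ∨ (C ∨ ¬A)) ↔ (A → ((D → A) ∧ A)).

C → D = F → ½ = T  [¬F ∨ ½]
¬A = ¬F = T
C ∨ ¬A = F ∨ T = T
(C → D) ∨ (C ∨ ¬A) = T ∨ T = T
D → A = ½ → F = ½
(D → A) ∧ A = ½ ∧ F = F
A → ((D → A) ∧ A) = F → F = T
((C → D) ∨ (C ∨ ¬A)) ↔ (A → ((D → A) ∧ A)) = T ↔ T = T

T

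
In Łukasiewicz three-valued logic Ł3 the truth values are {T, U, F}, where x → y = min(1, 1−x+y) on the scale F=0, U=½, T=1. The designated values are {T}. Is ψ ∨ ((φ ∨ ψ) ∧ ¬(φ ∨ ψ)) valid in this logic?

Countermodel: ψ=U, φ=T gives U, which is not designated.

No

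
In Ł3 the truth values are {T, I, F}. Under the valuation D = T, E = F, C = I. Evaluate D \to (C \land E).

F

C \land E = I \land F = F
D \to (C \land E) = T \to F = F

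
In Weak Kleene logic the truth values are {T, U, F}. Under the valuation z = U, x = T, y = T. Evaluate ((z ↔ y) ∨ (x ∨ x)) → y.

U

z ↔ y = U ↔ T = U
x ∨ x = T ∨ T = T
(z ↔ y) ∨ (x ∨ x) = U ∨ T = U
((z ↔ y) ∨ (x ∨ x)) → y = U → T = U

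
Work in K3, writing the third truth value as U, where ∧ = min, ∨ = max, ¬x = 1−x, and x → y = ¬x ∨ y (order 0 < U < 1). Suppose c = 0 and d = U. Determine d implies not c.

1

not c = not 0 = 1
d implies not c = U implies 1 = 1  [not U or 1]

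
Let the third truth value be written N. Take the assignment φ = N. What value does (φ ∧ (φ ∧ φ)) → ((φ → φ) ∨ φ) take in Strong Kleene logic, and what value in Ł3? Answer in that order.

N; ⊤

In Strong Kleene logic: φ ∧ φ = N ∧ N = N
φ ∧ (φ ∧ φ) = N ∧ N = N
φ → φ = N → N = N  [¬N ∨ N]
(φ → φ) ∨ φ = N ∨ N = N
(φ ∧ (φ ∧ φ)) → ((φ → φ) ∨ φ) = N → N = N
In Ł3: φ ∧ φ = N ∧ N = N
φ ∧ (φ ∧ φ) = N ∧ N = N
φ → φ = N → N = ⊤  [min(1, 1−½+½)]
(φ → φ) ∨ φ = ⊤ ∨ N = ⊤
(φ ∧ (φ ∧ φ)) → ((φ → φ) ∨ φ) = N → ⊤ = ⊤
They differ because Strong Kleene logic and Ł3 treat N differently under implication.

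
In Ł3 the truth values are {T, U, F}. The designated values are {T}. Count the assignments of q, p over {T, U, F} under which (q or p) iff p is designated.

6

Of the 9 assignments, 6 give a value in {T}.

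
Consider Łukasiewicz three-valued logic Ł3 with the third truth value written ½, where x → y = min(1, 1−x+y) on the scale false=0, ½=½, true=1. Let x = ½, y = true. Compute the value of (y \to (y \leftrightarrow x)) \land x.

½

y \leftrightarrow x = true \leftrightarrow ½ = ½  [1 − |1−½|]
y \to (y \leftrightarrow x) = true \to ½ = ½
(y \to (y \leftrightarrow x)) \land x = ½ \land ½ = ½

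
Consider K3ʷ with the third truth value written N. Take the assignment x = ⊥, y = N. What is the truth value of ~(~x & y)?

~x = ~⊥ = ⊤
~x & y = ⊤ & N = N
~(~x & y) = ~N = N

N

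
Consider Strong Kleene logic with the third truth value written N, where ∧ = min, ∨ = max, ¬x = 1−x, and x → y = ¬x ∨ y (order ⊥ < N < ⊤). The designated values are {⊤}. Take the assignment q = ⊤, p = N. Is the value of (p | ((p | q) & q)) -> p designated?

p | q = N | ⊤ = ⊤
(p | q) & q = ⊤ & ⊤ = ⊤
p | ((p | q) & q) = N | ⊤ = ⊤
(p | ((p | q) & q)) -> p = ⊤ -> N = N  [~⊤ | N]
N ∉ {⊤}.

No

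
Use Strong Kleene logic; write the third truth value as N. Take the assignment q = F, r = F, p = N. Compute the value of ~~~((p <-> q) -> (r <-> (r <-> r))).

N

p <-> q = N <-> F = N
r <-> r = F <-> F = T
r <-> (r <-> r) = F <-> T = F
(p <-> q) -> (r <-> (r <-> r)) = N -> F = N  [~N | F]
~((p <-> q) -> (r <-> (r <-> r))) = ~N = N
~~((p <-> q) -> (r <-> (r <-> r))) = ~N = N
~~~((p <-> q) -> (r <-> (r <-> r))) = ~N = N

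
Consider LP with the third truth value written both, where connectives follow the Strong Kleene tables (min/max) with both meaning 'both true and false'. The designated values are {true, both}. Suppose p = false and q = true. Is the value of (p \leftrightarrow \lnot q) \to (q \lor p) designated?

Yes

\lnot q = \lnot true = false
p \leftrightarrow \lnot q = false \leftrightarrow false = true
q \lor p = true \lor false = true
(p \leftrightarrow \lnot q) \to (q \lor p) = true \to true = true
true ∈ {true, both}.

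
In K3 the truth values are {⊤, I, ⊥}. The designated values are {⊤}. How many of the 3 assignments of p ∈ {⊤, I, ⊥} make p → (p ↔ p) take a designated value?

p=⊤: ⊤ ✓
p=I: I ·
p=⊥: ⊤ ✓

2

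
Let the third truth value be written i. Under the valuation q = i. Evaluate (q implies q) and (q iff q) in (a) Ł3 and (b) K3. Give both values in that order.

1; i

In Ł3: q implies q = i implies i = 1  [min(1, 1−½+½)]
q iff q = i iff i = 1
(q implies q) and (q iff q) = 1 and 1 = 1
In K3: q implies q = i implies i = i  [not i or i]
q iff q = i iff i = i
(q implies q) and (q iff q) = i and i = i
They differ because Ł3 and K3 treat i differently under implication.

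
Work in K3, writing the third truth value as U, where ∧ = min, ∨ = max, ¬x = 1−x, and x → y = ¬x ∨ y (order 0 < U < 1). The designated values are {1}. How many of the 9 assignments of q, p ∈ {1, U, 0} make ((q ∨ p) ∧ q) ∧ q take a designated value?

3

Designated under: (q=1, p=1); (q=1, p=U); (q=1, p=0).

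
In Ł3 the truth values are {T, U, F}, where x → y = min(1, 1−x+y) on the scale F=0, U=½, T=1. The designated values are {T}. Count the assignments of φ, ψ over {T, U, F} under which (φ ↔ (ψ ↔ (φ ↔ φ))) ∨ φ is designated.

Of the 9 assignments, 5 give a value in {T}.

5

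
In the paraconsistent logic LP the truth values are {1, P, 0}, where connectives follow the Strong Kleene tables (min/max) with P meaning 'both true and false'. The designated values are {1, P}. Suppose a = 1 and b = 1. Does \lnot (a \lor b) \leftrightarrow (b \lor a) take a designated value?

a \lor b = 1 \lor 1 = 1
\lnot (a \lor b) = \lnot 1 = 0
b \lor a = 1 \lor 1 = 1
\lnot (a \lor b) \leftrightarrow (b \lor a) = 0 \leftrightarrow 1 = 0
0 ∉ {1, P}.

No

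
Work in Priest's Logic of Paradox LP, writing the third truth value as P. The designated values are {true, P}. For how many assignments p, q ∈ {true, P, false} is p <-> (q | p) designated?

8

Of the 9 assignments, 8 give a value in {true, P}.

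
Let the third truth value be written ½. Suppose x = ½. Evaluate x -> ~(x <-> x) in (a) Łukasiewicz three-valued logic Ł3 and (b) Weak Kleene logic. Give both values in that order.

½; ½

In Łukasiewicz three-valued logic Ł3: x <-> x = ½ <-> ½ = T  [1 − |½−½|]
~(x <-> x) = ~T = F
x -> ~(x <-> x) = ½ -> F = ½
In Weak Kleene logic: x <-> x = ½ <-> ½ = ½
~(x <-> x) = ~½ = ½
x -> ~(x <-> x) = ½ -> ½ = ½  [any arg is the third value ⇒ result is the third value]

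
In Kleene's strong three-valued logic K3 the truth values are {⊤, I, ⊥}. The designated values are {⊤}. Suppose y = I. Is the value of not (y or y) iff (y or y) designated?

y or y = I or I = I
not (y or y) = not I = I
y or y = I or I = I
not (y or y) iff (y or y) = I iff I = I
I ∉ {⊤}.

No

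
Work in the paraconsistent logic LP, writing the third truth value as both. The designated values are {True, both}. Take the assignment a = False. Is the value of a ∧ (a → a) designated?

No

a → a = False → False = True
a ∧ (a → a) = False ∧ True = False
False ∉ {True, both}.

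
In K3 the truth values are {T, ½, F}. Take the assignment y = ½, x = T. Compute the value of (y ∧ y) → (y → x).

y ∧ y = ½ ∧ ½ = ½
y → x = ½ → T = T  [¬½ ∨ T]
(y ∧ y) → (y → x) = ½ → T = T

T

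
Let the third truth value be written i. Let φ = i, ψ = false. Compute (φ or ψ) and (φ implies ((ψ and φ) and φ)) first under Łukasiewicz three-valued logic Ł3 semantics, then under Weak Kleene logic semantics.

In Łukasiewicz three-valued logic Ł3: φ or ψ = i or false = i
ψ and φ = false and i = false
(ψ and φ) and φ = false and i = false
φ implies ((ψ and φ) and φ) = i implies false = i
(φ or ψ) and (φ implies ((ψ and φ) and φ)) = i and i = i
In Weak Kleene logic: φ or ψ = i or false = i
ψ and φ = false and i = i
(ψ and φ) and φ = i and i = i
φ implies ((ψ and φ) and φ) = i implies i = i  [any arg is the third value ⇒ result is the third value]
(φ or ψ) and (φ implies ((ψ and φ) and φ)) = i and i = i

i; i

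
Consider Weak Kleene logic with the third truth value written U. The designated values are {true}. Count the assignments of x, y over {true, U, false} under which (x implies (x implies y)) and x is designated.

Designated under: (x=true, y=true).

1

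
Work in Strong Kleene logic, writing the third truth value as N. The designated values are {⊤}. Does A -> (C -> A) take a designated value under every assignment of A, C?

Countermodel: A=N, C=⊤ gives N, which is not designated.

No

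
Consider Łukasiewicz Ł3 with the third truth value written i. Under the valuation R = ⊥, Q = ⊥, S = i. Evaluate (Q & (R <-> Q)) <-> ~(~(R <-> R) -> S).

R <-> Q = ⊥ <-> ⊥ = ⊤
Q & (R <-> Q) = ⊥ & ⊤ = ⊥
R <-> R = ⊥ <-> ⊥ = ⊤
~(R <-> R) = ~⊤ = ⊥
~(R <-> R) -> S = ⊥ -> i = ⊤
~(~(R <-> R) -> S) = ~⊤ = ⊥
(Q & (R <-> Q)) <-> ~(~(R <-> R) -> S) = ⊥ <-> ⊥ = ⊤

⊤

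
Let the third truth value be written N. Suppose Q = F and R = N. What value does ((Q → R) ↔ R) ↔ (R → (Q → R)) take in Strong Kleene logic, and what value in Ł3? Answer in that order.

In Strong Kleene logic: Q → R = F → N = T  [¬F ∨ N]
(Q → R) ↔ R = T ↔ N = N
Q → R = F → N = T
R → (Q → R) = N → T = T
((Q → R) ↔ R) ↔ (R → (Q → R)) = N ↔ T = N
In Ł3: Q → R = F → N = T
(Q → R) ↔ R = T ↔ N = N
Q → R = F → N = T
R → (Q → R) = N → T = T
((Q → R) ↔ R) ↔ (R → (Q → R)) = N ↔ T = N

N; N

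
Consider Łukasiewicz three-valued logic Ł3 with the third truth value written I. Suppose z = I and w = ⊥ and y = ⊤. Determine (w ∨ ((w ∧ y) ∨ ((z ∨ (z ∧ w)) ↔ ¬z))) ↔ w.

⊥

w ∧ y = ⊥ ∧ ⊤ = ⊥
z ∧ w = I ∧ ⊥ = ⊥
z ∨ (z ∧ w) = I ∨ ⊥ = I
¬z = ¬I = I
(z ∨ (z ∧ w)) ↔ ¬z = I ↔ I = ⊤  [1 − |½−½|]
(w ∧ y) ∨ ((z ∨ (z ∧ w)) ↔ ¬z) = ⊥ ∨ ⊤ = ⊤
w ∨ ((w ∧ y) ∨ ((z ∨ (z ∧ w)) ↔ ¬z)) = ⊥ ∨ ⊤ = ⊤
(w ∨ ((w ∧ y) ∨ ((z ∨ (z ∧ w)) ↔ ¬z))) ↔ w = ⊤ ↔ ⊥ = ⊥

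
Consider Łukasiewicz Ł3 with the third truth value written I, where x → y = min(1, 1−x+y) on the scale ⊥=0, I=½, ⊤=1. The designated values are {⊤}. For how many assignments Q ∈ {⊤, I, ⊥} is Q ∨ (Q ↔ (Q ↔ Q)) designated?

1

Q=⊤: ⊤ ✓
Q=I: I ·
Q=⊥: ⊥ ·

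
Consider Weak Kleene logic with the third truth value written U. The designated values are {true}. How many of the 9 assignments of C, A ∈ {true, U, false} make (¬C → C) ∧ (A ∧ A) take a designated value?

Designated under: (C=true, A=true).

1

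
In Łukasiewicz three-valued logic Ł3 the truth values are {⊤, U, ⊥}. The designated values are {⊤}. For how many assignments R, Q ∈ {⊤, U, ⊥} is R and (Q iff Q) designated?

3

Designated under: (R=⊤, Q=⊤); (R=⊤, Q=U); (R=⊤, Q=⊥).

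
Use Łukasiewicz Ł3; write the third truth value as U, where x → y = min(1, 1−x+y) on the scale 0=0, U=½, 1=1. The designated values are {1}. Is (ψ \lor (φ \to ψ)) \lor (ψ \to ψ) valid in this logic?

Every assignment of ψ, φ over {1, U, 0} gives a value in {1}.
In particular, with ψ=U, φ=U: (ψ \lor (φ \to ψ)) \lor (ψ \to ψ) = 1.

Yes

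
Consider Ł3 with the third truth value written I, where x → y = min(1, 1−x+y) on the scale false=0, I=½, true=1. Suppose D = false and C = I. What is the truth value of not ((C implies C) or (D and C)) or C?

I

C implies C = I implies I = true  [min(1, 1−½+½)]
D and C = false and I = false
(C implies C) or (D and C) = true or false = true
not ((C implies C) or (D and C)) = not true = false
not ((C implies C) or (D and C)) or C = false or I = I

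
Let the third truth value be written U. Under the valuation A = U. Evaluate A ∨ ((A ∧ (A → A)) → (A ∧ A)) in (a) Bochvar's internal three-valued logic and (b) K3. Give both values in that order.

In Bochvar's internal three-valued logic: A → A = U → U = U
A ∧ (A → A) = U ∧ U = U
A ∧ A = U ∧ U = U
(A ∧ (A → A)) → (A ∧ A) = U → U = U
A ∨ ((A ∧ (A → A)) → (A ∧ A)) = U ∨ U = U
In K3: A → A = U → U = U  [¬U ∨ U]
A ∧ (A → A) = U ∧ U = U
A ∧ A = U ∧ U = U
(A ∧ (A → A)) → (A ∧ A) = U → U = U
A ∨ ((A ∧ (A → A)) → (A ∧ A)) = U ∨ U = U

U; U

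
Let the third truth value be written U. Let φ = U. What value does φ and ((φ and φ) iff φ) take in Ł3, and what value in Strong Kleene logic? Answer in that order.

In Ł3: φ and φ = U and U = U
(φ and φ) iff φ = U iff U = true  [1 − |½−½|]
φ and ((φ and φ) iff φ) = U and true = U
In Strong Kleene logic: φ and φ = U and U = U
(φ and φ) iff φ = U iff U = U
φ and ((φ and φ) iff φ) = U and U = U

U; U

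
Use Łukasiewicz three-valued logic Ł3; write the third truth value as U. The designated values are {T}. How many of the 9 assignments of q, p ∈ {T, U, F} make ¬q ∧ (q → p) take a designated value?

3

Designated under: (q=F, p=T); (q=F, p=U); (q=F, p=F).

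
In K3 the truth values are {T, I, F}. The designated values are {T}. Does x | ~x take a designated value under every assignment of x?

No

Countermodel: x=I gives I, which is not designated.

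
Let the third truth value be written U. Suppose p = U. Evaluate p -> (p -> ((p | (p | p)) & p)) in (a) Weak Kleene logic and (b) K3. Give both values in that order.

In Weak Kleene logic: p | p = U | U = U
p | (p | p) = U | U = U
(p | (p | p)) & p = U & U = U
p -> ((p | (p | p)) & p) = U -> U = U  [any arg is the third value ⇒ result is the third value]
p -> (p -> ((p | (p | p)) & p)) = U -> U = U
In K3: p | p = U | U = U
p | (p | p) = U | U = U
(p | (p | p)) & p = U & U = U
p -> ((p | (p | p)) & p) = U -> U = U  [~U | U]
p -> (p -> ((p | (p | p)) & p)) = U -> U = U

U; U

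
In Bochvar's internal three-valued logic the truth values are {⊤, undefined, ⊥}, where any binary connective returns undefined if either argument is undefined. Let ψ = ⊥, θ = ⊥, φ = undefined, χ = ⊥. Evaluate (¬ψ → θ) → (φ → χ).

undefined

¬ψ = ¬⊥ = ⊤
¬ψ → θ = ⊤ → ⊥ = ⊥
φ → χ = undefined → ⊥ = undefined
(¬ψ → θ) → (φ → χ) = ⊥ → undefined = undefined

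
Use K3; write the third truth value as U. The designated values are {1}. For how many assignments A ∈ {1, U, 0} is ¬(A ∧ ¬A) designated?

2

A=1: 1 ✓
A=U: U ·
A=0: 1 ✓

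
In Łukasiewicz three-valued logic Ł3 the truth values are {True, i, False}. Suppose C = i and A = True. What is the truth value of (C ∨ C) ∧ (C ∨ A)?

i

C ∨ C = i ∨ i = i
C ∨ A = i ∨ True = True
(C ∨ C) ∧ (C ∨ A) = i ∧ True = i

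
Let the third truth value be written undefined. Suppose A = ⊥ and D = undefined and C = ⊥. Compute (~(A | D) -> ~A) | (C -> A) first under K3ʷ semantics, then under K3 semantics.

undefined; ⊤

In K3ʷ: A | D = ⊥ | undefined = undefined
~(A | D) = ~undefined = undefined
~A = ~⊥ = ⊤
~(A | D) -> ~A = undefined -> ⊤ = undefined  [any arg is the third value ⇒ result is the third value]
C -> A = ⊥ -> ⊥ = ⊤
(~(A | D) -> ~A) | (C -> A) = undefined | ⊤ = undefined
In K3: A | D = ⊥ | undefined = undefined
~(A | D) = ~undefined = undefined
~A = ~⊥ = ⊤
~(A | D) -> ~A = undefined -> ⊤ = ⊤
C -> A = ⊥ -> ⊥ = ⊤
(~(A | D) -> ~A) | (C -> A) = ⊤ | ⊤ = ⊤
They differ because K3ʷ and K3 treat undefined differently under the binary connectives.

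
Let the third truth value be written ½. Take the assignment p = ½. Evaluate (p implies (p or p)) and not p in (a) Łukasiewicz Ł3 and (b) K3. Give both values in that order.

In Łukasiewicz Ł3: p or p = ½ or ½ = ½
p implies (p or p) = ½ implies ½ = T  [min(1, 1−½+½)]
not p = not ½ = ½
(p implies (p or p)) and not p = T and ½ = ½
In K3: p or p = ½ or ½ = ½
p implies (p or p) = ½ implies ½ = ½
not p = not ½ = ½
(p implies (p or p)) and not p = ½ and ½ = ½

½; ½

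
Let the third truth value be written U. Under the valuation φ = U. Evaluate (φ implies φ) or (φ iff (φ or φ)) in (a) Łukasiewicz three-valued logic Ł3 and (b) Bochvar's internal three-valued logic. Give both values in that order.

In Łukasiewicz three-valued logic Ł3: φ implies φ = U implies U = True
φ or φ = U or U = U
φ iff (φ or φ) = U iff U = True
(φ implies φ) or (φ iff (φ or φ)) = True or True = True
In Bochvar's internal three-valued logic: φ implies φ = U implies U = U  [any arg is the third value ⇒ result is the third value]
φ or φ = U or U = U
φ iff (φ or φ) = U iff U = U
(φ implies φ) or (φ iff (φ or φ)) = U or U = U
They differ because Łukasiewicz three-valued logic Ł3 and Bochvar's internal three-valued logic treat U differently under the binary connectives.

True; U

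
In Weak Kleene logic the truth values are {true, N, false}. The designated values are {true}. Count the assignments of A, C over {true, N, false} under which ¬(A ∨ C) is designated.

Designated under: (A=false, C=false).

1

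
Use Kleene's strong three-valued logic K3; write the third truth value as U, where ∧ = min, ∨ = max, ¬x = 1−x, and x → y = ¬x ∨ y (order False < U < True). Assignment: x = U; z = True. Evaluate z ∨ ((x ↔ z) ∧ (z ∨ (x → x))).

True

x ↔ z = U ↔ True = U
x → x = U → U = U  [¬U ∨ U]
z ∨ (x → x) = True ∨ U = True
(x ↔ z) ∧ (z ∨ (x → x)) = U ∧ True = U
z ∨ ((x ↔ z) ∧ (z ∨ (x → x))) = True ∨ U = True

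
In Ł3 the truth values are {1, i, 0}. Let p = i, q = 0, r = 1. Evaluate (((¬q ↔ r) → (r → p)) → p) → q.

0

¬q = ¬0 = 1
¬q ↔ r = 1 ↔ 1 = 1
r → p = 1 → i = i  [min(1, 1−1+½)]
(¬q ↔ r) → (r → p) = 1 → i = i
((¬q ↔ r) → (r → p)) → p = i → i = 1
(((¬q ↔ r) → (r → p)) → p) → q = 1 → 0 = 0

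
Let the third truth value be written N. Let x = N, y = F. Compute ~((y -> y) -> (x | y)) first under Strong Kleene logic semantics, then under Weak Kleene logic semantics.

In Strong Kleene logic: y -> y = F -> F = T
x | y = N | F = N
(y -> y) -> (x | y) = T -> N = N  [~T | N]
~((y -> y) -> (x | y)) = ~N = N
In Weak Kleene logic: y -> y = F -> F = T
x | y = N | F = N
(y -> y) -> (x | y) = T -> N = N  [any arg is the third value ⇒ result is the third value]
~((y -> y) -> (x | y)) = ~N = N

N; N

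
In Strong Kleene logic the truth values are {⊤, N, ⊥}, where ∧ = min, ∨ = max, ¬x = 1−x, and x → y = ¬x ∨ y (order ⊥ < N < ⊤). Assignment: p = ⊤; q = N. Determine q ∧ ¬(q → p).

q → p = N → ⊤ = ⊤  [¬N ∨ ⊤]
¬(q → p) = ¬⊤ = ⊥
q ∧ ¬(q → p) = N ∧ ⊥ = ⊥

⊥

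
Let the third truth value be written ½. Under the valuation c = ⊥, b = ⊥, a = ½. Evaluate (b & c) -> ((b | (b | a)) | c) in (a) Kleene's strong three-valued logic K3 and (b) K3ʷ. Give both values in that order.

⊤; ½

In Kleene's strong three-valued logic K3: b & c = ⊥ & ⊥ = ⊥
b | a = ⊥ | ½ = ½
b | (b | a) = ⊥ | ½ = ½
(b | (b | a)) | c = ½ | ⊥ = ½
(b & c) -> ((b | (b | a)) | c) = ⊥ -> ½ = ⊤
In K3ʷ: b & c = ⊥ & ⊥ = ⊥
b | a = ⊥ | ½ = ½
b | (b | a) = ⊥ | ½ = ½
(b | (b | a)) | c = ½ | ⊥ = ½
(b & c) -> ((b | (b | a)) | c) = ⊥ -> ½ = ½  [any arg is the third value ⇒ result is the third value]
They differ because Kleene's strong three-valued logic K3 and K3ʷ treat ½ differently under the binary connectives.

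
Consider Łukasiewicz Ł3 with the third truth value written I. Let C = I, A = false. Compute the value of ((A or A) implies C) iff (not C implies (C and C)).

true

A or A = false or false = false
(A or A) implies C = false implies I = true  [min(1, 1−0+½)]
not C = not I = I
C and C = I and I = I
not C implies (C and C) = I implies I = true
((A or A) implies C) iff (not C implies (C and C)) = true iff true = true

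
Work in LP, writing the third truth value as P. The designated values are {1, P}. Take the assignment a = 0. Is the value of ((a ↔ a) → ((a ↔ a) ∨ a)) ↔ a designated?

a ↔ a = 0 ↔ 0 = 1
a ↔ a = 0 ↔ 0 = 1
(a ↔ a) ∨ a = 1 ∨ 0 = 1
(a ↔ a) → ((a ↔ a) ∨ a) = 1 → 1 = 1
((a ↔ a) → ((a ↔ a) ∨ a)) ↔ a = 1 ↔ 0 = 0
0 ∉ {1, P}.

No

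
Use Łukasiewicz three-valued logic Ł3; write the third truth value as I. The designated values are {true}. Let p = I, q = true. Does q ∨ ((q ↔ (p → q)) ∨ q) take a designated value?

Yes

p → q = I → true = true  [min(1, 1−½+1)]
q ↔ (p → q) = true ↔ true = true
(q ↔ (p → q)) ∨ q = true ∨ true = true
q ∨ ((q ↔ (p → q)) ∨ q) = true ∨ true = true
true ∈ {true}.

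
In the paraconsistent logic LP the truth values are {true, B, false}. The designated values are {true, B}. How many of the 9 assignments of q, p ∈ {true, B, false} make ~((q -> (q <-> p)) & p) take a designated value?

Of the 9 assignments, 7 give a value in {true, B}.

7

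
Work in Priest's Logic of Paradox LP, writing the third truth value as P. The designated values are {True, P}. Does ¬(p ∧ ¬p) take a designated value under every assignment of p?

Every assignment of p over {True, P, False} gives a value in {True, P}.
In particular, with p=P: ¬(p ∧ ¬p) = P.

Yes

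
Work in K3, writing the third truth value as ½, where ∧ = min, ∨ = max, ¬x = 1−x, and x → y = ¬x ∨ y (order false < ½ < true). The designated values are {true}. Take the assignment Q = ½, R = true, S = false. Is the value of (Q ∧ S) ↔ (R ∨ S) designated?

Q ∧ S = ½ ∧ false = false
R ∨ S = true ∨ false = true
(Q ∧ S) ↔ (R ∨ S) = false ↔ true = false
false ∉ {true}.

No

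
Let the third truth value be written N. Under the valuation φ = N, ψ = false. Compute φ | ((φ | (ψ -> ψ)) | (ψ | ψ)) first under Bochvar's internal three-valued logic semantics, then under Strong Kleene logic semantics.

In Bochvar's internal three-valued logic: ψ -> ψ = false -> false = true
φ | (ψ -> ψ) = N | true = N
ψ | ψ = false | false = false
(φ | (ψ -> ψ)) | (ψ | ψ) = N | false = N
φ | ((φ | (ψ -> ψ)) | (ψ | ψ)) = N | N = N
In Strong Kleene logic: ψ -> ψ = false -> false = true
φ | (ψ -> ψ) = N | true = true
ψ | ψ = false | false = false
(φ | (ψ -> ψ)) | (ψ | ψ) = true | false = true
φ | ((φ | (ψ -> ψ)) | (ψ | ψ)) = N | true = true
They differ because Bochvar's internal three-valued logic and Strong Kleene logic treat N differently under the binary connectives.

N; true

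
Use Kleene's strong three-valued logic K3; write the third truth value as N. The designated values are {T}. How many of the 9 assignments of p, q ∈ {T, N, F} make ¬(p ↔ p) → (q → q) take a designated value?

Of the 9 assignments, 8 give a value in {T}.

8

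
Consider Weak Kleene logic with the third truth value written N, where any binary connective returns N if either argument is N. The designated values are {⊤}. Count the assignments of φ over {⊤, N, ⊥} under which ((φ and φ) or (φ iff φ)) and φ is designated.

φ=⊤: ⊤ ✓
φ=N: N ·
φ=⊥: ⊥ ·

1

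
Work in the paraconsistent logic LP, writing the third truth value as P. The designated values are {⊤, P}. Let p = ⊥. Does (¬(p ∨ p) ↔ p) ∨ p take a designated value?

p ∨ p = ⊥ ∨ ⊥ = ⊥
¬(p ∨ p) = ¬⊥ = ⊤
¬(p ∨ p) ↔ p = ⊤ ↔ ⊥ = ⊥
(¬(p ∨ p) ↔ p) ∨ p = ⊥ ∨ ⊥ = ⊥
⊥ ∉ {⊤, P}.

No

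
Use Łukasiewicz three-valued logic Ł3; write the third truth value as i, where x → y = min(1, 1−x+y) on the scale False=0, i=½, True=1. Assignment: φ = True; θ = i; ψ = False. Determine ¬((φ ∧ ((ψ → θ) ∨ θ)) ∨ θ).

ψ → θ = False → i = True  [min(1, 1−0+½)]
(ψ → θ) ∨ θ = True ∨ i = True
φ ∧ ((ψ → θ) ∨ θ) = True ∧ True = True
(φ ∧ ((ψ → θ) ∨ θ)) ∨ θ = True ∨ i = True
¬((φ ∧ ((ψ → θ) ∨ θ)) ∨ θ) = ¬True = False

False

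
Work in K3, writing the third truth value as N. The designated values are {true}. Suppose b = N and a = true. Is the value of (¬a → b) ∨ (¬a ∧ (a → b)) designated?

¬a = ¬true = false
¬a → b = false → N = true  [¬false ∨ N]
¬a = ¬true = false
a → b = true → N = N
¬a ∧ (a → b) = false ∧ N = false
(¬a → b) ∨ (¬a ∧ (a → b)) = true ∨ false = true
true ∈ {true}.

Yes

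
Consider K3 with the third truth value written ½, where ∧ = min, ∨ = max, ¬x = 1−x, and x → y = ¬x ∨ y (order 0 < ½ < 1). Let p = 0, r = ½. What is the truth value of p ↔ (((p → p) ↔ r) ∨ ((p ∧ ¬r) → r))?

0

p → p = 0 → 0 = 1
(p → p) ↔ r = 1 ↔ ½ = ½
¬r = ¬½ = ½
p ∧ ¬r = 0 ∧ ½ = 0
(p ∧ ¬r) → r = 0 → ½ = 1  [¬0 ∨ ½]
((p → p) ↔ r) ∨ ((p ∧ ¬r) → r) = ½ ∨ 1 = 1
p ↔ (((p → p) ↔ r) ∨ ((p ∧ ¬r) → r)) = 0 ↔ 1 = 0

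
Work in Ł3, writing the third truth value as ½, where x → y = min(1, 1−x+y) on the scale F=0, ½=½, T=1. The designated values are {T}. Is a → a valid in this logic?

Yes

Every assignment of a over {T, ½, F} gives a value in {T}.
In particular, with a=½: a → a = T.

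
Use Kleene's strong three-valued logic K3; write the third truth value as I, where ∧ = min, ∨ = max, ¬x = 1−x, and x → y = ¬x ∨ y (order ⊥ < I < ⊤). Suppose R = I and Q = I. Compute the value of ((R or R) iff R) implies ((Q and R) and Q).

I

R or R = I or I = I
(R or R) iff R = I iff I = I
Q and R = I and I = I
(Q and R) and Q = I and I = I
((R or R) iff R) implies ((Q and R) and Q) = I implies I = I  [not I or I]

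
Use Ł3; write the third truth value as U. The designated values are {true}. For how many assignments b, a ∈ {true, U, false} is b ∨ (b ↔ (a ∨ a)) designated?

5

Of the 9 assignments, 5 give a value in {true}.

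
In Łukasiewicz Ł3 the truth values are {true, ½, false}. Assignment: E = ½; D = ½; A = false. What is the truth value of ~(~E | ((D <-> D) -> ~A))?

false

~E = ~½ = ½
D <-> D = ½ <-> ½ = true  [1 − |½−½|]
~A = ~false = true
(D <-> D) -> ~A = true -> true = true
~E | ((D <-> D) -> ~A) = ½ | true = true
~(~E | ((D <-> D) -> ~A)) = ~true = false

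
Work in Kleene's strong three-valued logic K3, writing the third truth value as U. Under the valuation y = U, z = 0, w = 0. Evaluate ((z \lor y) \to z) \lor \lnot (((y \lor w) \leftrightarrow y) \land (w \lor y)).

z \lor y = 0 \lor U = U
(z \lor y) \to z = U \to 0 = U  [\lnot U \lor 0]
y \lor w = U \lor 0 = U
(y \lor w) \leftrightarrow y = U \leftrightarrow U = U
w \lor y = 0 \lor U = U
((y \lor w) \leftrightarrow y) \land (w \lor y) = U \land U = U
\lnot (((y \lor w) \leftrightarrow y) \land (w \lor y)) = \lnot U = U
((z \lor y) \to z) \lor \lnot (((y \lor w) \leftrightarrow y) \land (w \lor y)) = U \lor U = U

U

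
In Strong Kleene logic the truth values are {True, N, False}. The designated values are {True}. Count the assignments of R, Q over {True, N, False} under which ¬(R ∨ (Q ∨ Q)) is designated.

Designated under: (R=False, Q=False).

1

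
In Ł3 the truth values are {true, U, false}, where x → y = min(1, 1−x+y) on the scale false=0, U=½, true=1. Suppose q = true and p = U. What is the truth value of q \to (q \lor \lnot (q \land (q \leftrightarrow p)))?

q \leftrightarrow p = true \leftrightarrow U = U  [1 − |1−½|]
q \land (q \leftrightarrow p) = true \land U = U
\lnot (q \land (q \leftrightarrow p)) = \lnot U = U
q \lor \lnot (q \land (q \leftrightarrow p)) = true \lor U = true
q \to (q \lor \lnot (q \land (q \leftrightarrow p))) = true \to true = true

true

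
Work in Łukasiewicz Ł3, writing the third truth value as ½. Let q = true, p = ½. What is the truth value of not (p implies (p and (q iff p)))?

q iff p = true iff ½ = ½  [1 − |1−½|]
p and (q iff p) = ½ and ½ = ½
p implies (p and (q iff p)) = ½ implies ½ = true
not (p implies (p and (q iff p))) = not true = false

false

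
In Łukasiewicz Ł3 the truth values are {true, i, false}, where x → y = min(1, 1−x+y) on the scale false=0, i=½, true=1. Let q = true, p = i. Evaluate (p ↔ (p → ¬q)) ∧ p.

i

¬q = ¬true = false
p → ¬q = i → false = i  [min(1, 1−½+0)]
p ↔ (p → ¬q) = i ↔ i = true
(p ↔ (p → ¬q)) ∧ p = true ∧ i = i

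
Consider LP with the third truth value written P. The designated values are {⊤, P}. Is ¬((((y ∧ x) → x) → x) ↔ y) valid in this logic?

No

Countermodel: y=⊤, x=⊤ gives ⊥, which is not designated.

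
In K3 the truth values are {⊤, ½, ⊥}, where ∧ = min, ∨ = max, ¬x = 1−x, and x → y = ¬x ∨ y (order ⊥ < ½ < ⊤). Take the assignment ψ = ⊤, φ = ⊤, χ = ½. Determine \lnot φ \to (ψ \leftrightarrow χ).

\lnot φ = \lnot ⊤ = ⊥
ψ \leftrightarrow χ = ⊤ \leftrightarrow ½ = ½
\lnot φ \to (ψ \leftrightarrow χ) = ⊥ \to ½ = ⊤  [\lnot ⊥ \lor ½]

⊤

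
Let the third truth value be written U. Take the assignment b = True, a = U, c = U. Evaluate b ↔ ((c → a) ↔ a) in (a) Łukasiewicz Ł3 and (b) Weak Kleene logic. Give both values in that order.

In Łukasiewicz Ł3: c → a = U → U = True  [min(1, 1−½+½)]
(c → a) ↔ a = True ↔ U = U
b ↔ ((c → a) ↔ a) = True ↔ U = U
In Weak Kleene logic: c → a = U → U = U
(c → a) ↔ a = U ↔ U = U
b ↔ ((c → a) ↔ a) = True ↔ U = U

U; U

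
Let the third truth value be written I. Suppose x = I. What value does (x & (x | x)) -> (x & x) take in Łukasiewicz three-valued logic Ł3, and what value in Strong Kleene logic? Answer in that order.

1; I

In Łukasiewicz three-valued logic Ł3: x | x = I | I = I
x & (x | x) = I & I = I
x & x = I & I = I
(x & (x | x)) -> (x & x) = I -> I = 1
In Strong Kleene logic: x | x = I | I = I
x & (x | x) = I & I = I
x & x = I & I = I
(x & (x | x)) -> (x & x) = I -> I = I  [~I | I]
They differ because Łukasiewicz three-valued logic Ł3 and Strong Kleene logic treat I differently under implication.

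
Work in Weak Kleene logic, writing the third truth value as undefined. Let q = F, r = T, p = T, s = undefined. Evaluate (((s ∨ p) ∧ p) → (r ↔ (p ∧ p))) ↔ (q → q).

undefined

s ∨ p = undefined ∨ T = undefined
(s ∨ p) ∧ p = undefined ∧ T = undefined
p ∧ p = T ∧ T = T
r ↔ (p ∧ p) = T ↔ T = T
((s ∨ p) ∧ p) → (r ↔ (p ∧ p)) = undefined → T = undefined  [any arg is the third value ⇒ result is the third value]
q → q = F → F = T
(((s ∨ p) ∧ p) → (r ↔ (p ∧ p))) ↔ (q → q) = undefined ↔ T = undefined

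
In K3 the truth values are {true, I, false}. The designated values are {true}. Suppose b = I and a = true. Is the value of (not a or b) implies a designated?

not a = not true = false
not a or b = false or I = I
(not a or b) implies a = I implies true = true  [not I or true]
true ∈ {true}.

Yes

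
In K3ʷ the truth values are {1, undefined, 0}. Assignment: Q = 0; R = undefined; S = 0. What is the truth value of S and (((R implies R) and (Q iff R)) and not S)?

R implies R = undefined implies undefined = undefined  [any arg is the third value ⇒ result is the third value]
Q iff R = 0 iff undefined = undefined
(R implies R) and (Q iff R) = undefined and undefined = undefined
not S = not 0 = 1
((R implies R) and (Q iff R)) and not S = undefined and 1 = undefined
S and (((R implies R) and (Q iff R)) and not S) = 0 and undefined = undefined

undefined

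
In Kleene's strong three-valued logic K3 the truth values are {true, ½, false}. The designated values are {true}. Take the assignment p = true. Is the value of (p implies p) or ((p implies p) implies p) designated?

Yes

p implies p = true implies true = true
p implies p = true implies true = true
(p implies p) implies p = true implies true = true
(p implies p) or ((p implies p) implies p) = true or true = true
true ∈ {true}.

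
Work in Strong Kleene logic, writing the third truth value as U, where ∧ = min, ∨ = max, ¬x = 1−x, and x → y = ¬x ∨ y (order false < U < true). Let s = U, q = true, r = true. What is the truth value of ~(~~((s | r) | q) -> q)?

s | r = U | true = true
(s | r) | q = true | true = true
~((s | r) | q) = ~true = false
~~((s | r) | q) = ~false = true
~~((s | r) | q) -> q = true -> true = true
~(~~((s | r) | q) -> q) = ~true = false

false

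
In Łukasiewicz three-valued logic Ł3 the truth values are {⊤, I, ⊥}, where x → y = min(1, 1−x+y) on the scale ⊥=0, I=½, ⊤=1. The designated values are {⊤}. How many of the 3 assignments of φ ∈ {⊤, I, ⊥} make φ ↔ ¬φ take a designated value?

φ=⊤: ⊥ ·
φ=I: ⊤ ✓
φ=⊥: ⊥ ·

1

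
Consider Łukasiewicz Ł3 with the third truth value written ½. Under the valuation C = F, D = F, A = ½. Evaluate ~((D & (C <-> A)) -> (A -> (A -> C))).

C <-> A = F <-> ½ = ½
D & (C <-> A) = F & ½ = F
A -> C = ½ -> F = ½
A -> (A -> C) = ½ -> ½ = T
(D & (C <-> A)) -> (A -> (A -> C)) = F -> T = T
~((D & (C <-> A)) -> (A -> (A -> C))) = ~T = F

F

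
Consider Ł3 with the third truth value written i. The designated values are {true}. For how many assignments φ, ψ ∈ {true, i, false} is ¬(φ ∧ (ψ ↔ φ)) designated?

4

Designated under: (φ=true, ψ=false); (φ=false, ψ=true); (φ=false, ψ=i); (φ=false, ψ=false).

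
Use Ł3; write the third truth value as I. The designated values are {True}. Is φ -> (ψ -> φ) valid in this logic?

Every assignment of φ, ψ over {True, I, False} gives a value in {True}.
In particular, with φ=I, ψ=I: φ -> (ψ -> φ) = True.

Yes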